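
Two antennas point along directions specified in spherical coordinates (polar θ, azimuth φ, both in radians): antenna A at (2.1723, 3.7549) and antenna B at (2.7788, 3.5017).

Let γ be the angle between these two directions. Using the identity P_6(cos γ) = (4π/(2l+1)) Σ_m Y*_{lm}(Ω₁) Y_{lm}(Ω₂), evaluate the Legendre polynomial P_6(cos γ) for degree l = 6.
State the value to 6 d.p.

Expand P_6 via completeness: Σ_{m} conj(Y_{6,m}) at Ω₁ times Y_{6,m} at Ω₂ —
  [-6]  conj(Y_{6,-6})(Ω₁) = -0.13029 - 0.07779j ; Y_{6,-6}(Ω₂) = -0.00054 - 0.00080j ; Δ = 0.00001 + 0.00015j
  [-5]  conj(Y_{6,-5})(Ω₁) = -0.35978 + 0.02705j ; Y_{6,-5}(Ω₂) = -0.00201 - 0.00858j ; Δ = 0.00095 + 0.00303j
  [-4]  conj(Y_{6,-4})(Ω₁) = -0.32117 + 0.26419j ; Y_{6,-4}(Ω₂) = 0.00634 - 0.04834j ; Δ = 0.01074 + 0.01720j
  [-3]  conj(Y_{6,-3})(Ω₁) = -0.02870 + 0.10405j ; Y_{6,-3}(Ω₂) = 0.08481 - 0.15882j ; Δ = 0.01409 + 0.01338j
  [-2]  conj(Y_{6,-2})(Ω₁) = -0.10310 - 0.28763j ; Y_{6,-2}(Ω₂) = 0.32307 - 0.28348j ; Δ = -0.11485 - 0.06370j
  [-1]  conj(Y_{6,-1})(Ω₁) = -0.19220 - 0.13528j ; Y_{6,-1}(Ω₂) = 0.51033 - 0.19215j ; Δ = -0.12408 - 0.03211j
  [+0]  conj(Y_{6,0})(Ω₁) = 0.24841 + 0.00000j ; Y_{6,0}(Ω₂) = 0.02388 + 0.00000j ; Δ = 0.00593 + 0.00000j
  [+1]  conj(Y_{6,1})(Ω₁) = 0.19220 - 0.13528j ; Y_{6,1}(Ω₂) = -0.51033 - 0.19215j ; Δ = -0.12408 + 0.03211j
  [+2]  conj(Y_{6,2})(Ω₁) = -0.10310 + 0.28763j ; Y_{6,2}(Ω₂) = 0.32307 + 0.28348j ; Δ = -0.11485 + 0.06370j
  [+3]  conj(Y_{6,3})(Ω₁) = 0.02870 + 0.10405j ; Y_{6,3}(Ω₂) = -0.08481 - 0.15882j ; Δ = 0.01409 - 0.01338j
  [+4]  conj(Y_{6,4})(Ω₁) = -0.32117 - 0.26419j ; Y_{6,4}(Ω₂) = 0.00634 + 0.04834j ; Δ = 0.01074 - 0.01720j
  [+5]  conj(Y_{6,5})(Ω₁) = 0.35978 + 0.02705j ; Y_{6,5}(Ω₂) = 0.00201 - 0.00858j ; Δ = 0.00095 - 0.00303j
  [+6]  conj(Y_{6,6})(Ω₁) = -0.13029 + 0.07779j ; Y_{6,6}(Ω₂) = -0.00054 + 0.00080j ; Δ = 0.00001 - 0.00015j
Σ over m = -0.42035 - 0.00000j; ×(4π/13) → -0.40632 - 0.00000j. Real part: -0.406324

-0.406324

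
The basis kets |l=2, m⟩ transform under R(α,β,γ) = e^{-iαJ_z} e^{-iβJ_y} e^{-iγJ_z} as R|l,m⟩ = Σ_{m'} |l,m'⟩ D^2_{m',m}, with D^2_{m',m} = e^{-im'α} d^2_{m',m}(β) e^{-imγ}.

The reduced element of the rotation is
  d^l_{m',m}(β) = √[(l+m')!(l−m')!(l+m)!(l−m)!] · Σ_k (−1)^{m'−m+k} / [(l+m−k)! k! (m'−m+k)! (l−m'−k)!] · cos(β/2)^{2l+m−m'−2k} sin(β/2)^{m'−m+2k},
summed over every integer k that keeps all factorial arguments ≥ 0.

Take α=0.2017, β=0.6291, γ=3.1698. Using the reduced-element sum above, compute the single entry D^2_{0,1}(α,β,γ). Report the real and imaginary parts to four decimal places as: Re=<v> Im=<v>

D^2_{0,1}(0.2017,0.6291,3.1698) = e^{-i·0·0.2017}·d^2_{0,1}(0.6291)·e^{-i·1·3.1698}. Compute d first:
c=cos(0.629100/2)=0.950936, s=sin(0.629100/2)=0.309389; N=√[2·2·6·1]=4.898979
The bounds max(0,m−m')=1 and min(l+m,l−m')=2 give 2 terms
  k=1: (−1)^0·4.8990/(2)·0.9509^3·0.3094^1 = +0.651678
  k=2: (−1)^1·4.8990/(2)·0.9509^1·0.3094^3 = -0.068983
d^2_{0,1}(0.6291) = +0.651678 -0.068983 = +0.582696
Phases: e^{-i·(0)·0.2017}=+1.000000+0.000000i, e^{-i·(1)·3.1698}=-0.999602+0.028204i ⇒ D=-0.582464+0.016434i

Re=-0.5825 Im=0.0164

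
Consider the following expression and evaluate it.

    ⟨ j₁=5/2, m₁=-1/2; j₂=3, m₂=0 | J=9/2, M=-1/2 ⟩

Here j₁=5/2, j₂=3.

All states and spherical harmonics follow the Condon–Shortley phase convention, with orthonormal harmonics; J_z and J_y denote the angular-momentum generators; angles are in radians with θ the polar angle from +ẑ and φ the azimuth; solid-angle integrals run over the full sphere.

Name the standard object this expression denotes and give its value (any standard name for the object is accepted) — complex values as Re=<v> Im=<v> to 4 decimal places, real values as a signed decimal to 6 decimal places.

Clebsch–Gordan coefficient, −√(10/231) ≈ -0.208063

This is a Clebsch–Gordan (vector-coupling) coefficient.
j₁+j₂−J=1  J+j₁−j₂=4  J−j₁+j₂=5  j₁+j₂+J+1=11
(j₁±m₁, j₂±m₂, J±M) = (2,3,3,3,4,5)
P² = 69120/77
sum k=0..1:
  [0] +1/72 = 1/72
  [1] −1/48 = -1/48
S = -1/144
C² = P²·S² = 10/231 ; C = -0.208063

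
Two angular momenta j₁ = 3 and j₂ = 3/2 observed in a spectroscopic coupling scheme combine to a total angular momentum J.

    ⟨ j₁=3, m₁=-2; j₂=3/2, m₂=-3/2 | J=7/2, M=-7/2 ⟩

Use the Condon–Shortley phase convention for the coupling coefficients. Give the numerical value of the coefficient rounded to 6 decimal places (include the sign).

√[8·1!5!2!/9! · 1!5!0!3!0!7!] = √(19200)
  +(−1)^0/∏(0,1,5,0,0,2)! = 1/240  (running 1/240)
⟨..|..⟩ = √(19200)·(1/240) = +0.577350

+√(1/3) ≈ +0.577350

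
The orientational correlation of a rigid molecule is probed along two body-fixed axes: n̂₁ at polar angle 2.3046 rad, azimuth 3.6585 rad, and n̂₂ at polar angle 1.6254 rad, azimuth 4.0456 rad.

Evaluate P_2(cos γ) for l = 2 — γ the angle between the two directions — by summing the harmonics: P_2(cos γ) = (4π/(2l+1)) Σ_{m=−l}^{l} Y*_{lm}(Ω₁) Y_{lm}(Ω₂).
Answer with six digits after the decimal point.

Addition theorem: P_2(cos γ) = (4π/5) Σ_m Y*_{lm}(Ω₁) Y_{lm}(Ω₂), m = −2…2:
  m=-2: (0.10898 + 0.18305j) × (-0.09050 - 0.37434j) = 0.05866 - 0.05736j  (running Σ = 0.05866 - 0.05736j)
  m=-1: (0.33402 + 0.18988j) × (0.02604 - 0.03308j) = 0.01498 - 0.00611j  (running Σ = 0.07364 - 0.06347j)
  m=0: (0.10896 + 0.00000j) × (-0.31257 + 0.00000j) = -0.03406 + 0.00000j  (running Σ = 0.03958 - 0.06347j)
  m=1: (-0.33402 + 0.18988j) × (-0.02604 - 0.03308j) = 0.01498 + 0.00611j  (running Σ = 0.05456 - 0.05736j)
  m=2: (0.10898 - 0.18305j) × (-0.09050 + 0.37434j) = 0.05866 + 0.05736j  (running Σ = 0.11322 - 0.00000j)
Total Σ_m = 0.11322 - 0.00000j. Multiply by 2.513274: 0.28455 - 0.00000j. P_2(cos γ) = 0.284545

0.284545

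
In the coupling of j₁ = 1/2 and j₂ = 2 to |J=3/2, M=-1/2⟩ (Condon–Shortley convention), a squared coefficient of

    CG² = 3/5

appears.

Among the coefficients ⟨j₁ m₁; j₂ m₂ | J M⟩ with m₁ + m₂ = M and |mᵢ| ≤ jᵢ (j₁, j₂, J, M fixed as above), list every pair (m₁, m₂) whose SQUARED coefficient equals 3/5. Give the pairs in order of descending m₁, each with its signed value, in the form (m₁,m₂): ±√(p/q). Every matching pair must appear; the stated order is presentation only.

Admissible pairs with m₁+m₂ = M = -1/2: (-1/2,0), (1/2,-1)
  (m₁,m₂)=(1/2,-1): CG² = 3/5, CG = +√(3/5)   ← matches the target
  (m₁,m₂)=(-1/2,0): CG² = 2/5, CG = −√(2/5)
Pairs with CG² = 3/5: (1/2,-1): +√(3/5)

(1/2,-1): +√(3/5)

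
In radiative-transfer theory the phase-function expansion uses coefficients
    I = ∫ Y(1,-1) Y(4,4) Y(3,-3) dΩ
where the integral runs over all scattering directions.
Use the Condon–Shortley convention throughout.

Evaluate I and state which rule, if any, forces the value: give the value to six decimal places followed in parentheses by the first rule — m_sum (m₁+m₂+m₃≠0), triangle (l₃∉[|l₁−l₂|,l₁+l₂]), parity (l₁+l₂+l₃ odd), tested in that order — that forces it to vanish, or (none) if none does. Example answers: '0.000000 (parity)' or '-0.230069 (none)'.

m-sum 0 ✓  L=8 even ✓  3≤3≤5 ✓
Π(2lᵢ+1) = 3×9×7 = 189
triangle coeff Δ(1,4,3) = 1/252
Σ_t [1,1]: t=1:−1/36 = -1/36
(3j)²=4/63 [(1 4 3; 0 0 0)], sign=+1
Σ_t [2,2]: t=2:+1/1440 = 1/1440
(3j)²=1/9 [(1 4 3; -1 4 -3)], sign=+1
⇒ 4πI² = 4/3
I = (+1)√(4/3/(4π)) = 0.32573501
No selection rule forces the value: the integral is nonzero (none).

0.325735 (none)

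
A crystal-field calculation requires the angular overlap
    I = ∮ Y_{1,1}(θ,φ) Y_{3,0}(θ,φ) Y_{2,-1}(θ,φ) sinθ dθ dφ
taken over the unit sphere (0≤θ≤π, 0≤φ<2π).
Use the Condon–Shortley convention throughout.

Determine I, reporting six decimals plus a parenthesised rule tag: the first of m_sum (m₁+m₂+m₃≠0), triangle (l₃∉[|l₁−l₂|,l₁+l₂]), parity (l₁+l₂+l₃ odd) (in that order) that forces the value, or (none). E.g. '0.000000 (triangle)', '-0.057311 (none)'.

0.143048 (none)

m-sum 0 ✓  L=6 even ✓  2≤2≤4 ✓
Π(2lᵢ+1) = 3×7×5 = 105
triangle coeff Δ(1,3,2) = 1/105
Σ_t [1,1]: t=1:−1/4 = -1/4
(3j)²=3/35 [(1 3 2; 0 0 0)], sign=-1
Σ_t [0,0]: t=0:+1/12 = 1/12
(3j)²=1/35 [(1 3 2; 1 0 -1)], sign=-1
⇒ 4πI² = 9/35
I = (+1)√(9/35/(4π)) = 0.14304817
No selection rule forces the value: the integral is nonzero (none).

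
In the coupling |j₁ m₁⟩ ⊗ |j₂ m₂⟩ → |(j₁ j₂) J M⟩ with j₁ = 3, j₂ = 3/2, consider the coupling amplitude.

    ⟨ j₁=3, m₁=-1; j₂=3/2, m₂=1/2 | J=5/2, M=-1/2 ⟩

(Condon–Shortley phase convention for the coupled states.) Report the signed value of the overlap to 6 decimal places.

√[6·2!4!1!/8! · 2!4!2!1!2!3!] = √(288/35)
  +(−1)^1/∏(1,1,3,1,1,0)! = -1/6  (running -1/6)
  +(−1)^2/∏(2,0,2,0,2,1)! = 1/8  (running -1/24)
⟨..|..⟩ = √(288/35)·(-1/24) = -0.119523

-0.119523  (= −√(1/70))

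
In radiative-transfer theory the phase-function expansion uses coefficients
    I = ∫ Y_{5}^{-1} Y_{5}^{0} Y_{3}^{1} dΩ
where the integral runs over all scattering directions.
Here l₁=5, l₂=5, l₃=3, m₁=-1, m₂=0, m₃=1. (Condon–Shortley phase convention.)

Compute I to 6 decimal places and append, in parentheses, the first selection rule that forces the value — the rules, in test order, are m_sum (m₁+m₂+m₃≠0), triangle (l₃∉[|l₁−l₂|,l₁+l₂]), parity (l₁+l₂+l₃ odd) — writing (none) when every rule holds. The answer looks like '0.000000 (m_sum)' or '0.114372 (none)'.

Σlᵢ=13 odd — θ-integrand is odd under cosθ→−cosθ; I=0

0.000000 (parity)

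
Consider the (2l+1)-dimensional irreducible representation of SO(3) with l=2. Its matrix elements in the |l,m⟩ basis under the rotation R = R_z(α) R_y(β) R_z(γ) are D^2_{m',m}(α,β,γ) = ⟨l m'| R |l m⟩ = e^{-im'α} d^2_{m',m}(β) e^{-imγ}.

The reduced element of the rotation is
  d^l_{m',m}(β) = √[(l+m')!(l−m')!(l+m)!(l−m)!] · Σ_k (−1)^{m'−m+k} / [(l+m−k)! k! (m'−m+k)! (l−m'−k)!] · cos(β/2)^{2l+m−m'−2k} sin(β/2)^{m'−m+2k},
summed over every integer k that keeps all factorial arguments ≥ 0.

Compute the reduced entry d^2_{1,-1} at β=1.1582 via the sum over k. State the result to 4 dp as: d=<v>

d=0.5397

d^2_{1,-1}(β=1.1582) via the finite sum:
Half-angle: c=0.836956, s=0.547271. N=√(6·1·1·6)=6.000000
k∈{0,1} keeps every argument non-negative
  k=0: (−1)^2·6.0000/(2)·0.8370^2·0.5473^2 = +0.629406
  k=1: (−1)^3·6.0000/(6)·0.8370^0·0.5473^4 = -0.089704
d^2_{1,-1}(1.1582) = +0.629406 -0.089704 = +0.539702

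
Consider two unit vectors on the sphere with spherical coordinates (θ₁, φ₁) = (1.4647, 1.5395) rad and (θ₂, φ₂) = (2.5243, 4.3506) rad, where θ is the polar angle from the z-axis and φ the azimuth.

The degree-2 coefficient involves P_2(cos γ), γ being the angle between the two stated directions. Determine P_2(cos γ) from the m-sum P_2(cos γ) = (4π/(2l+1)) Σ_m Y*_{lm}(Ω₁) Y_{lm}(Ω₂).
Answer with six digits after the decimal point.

0.096825

Summing Y*_{l m}(θ₁,φ₁)·Y_{l m}(θ₂,φ₂) over m ∈ [−2, 2]; prefactor 4π/(2·2+1) = 2.513274:
  term(m=-2) = +0.039020+0.030345i   from Y*(Ω₁)=-0.381194+0.023891i, Y(Ω₂)=-0.096992-0.085684i
  term(m=-1) = +0.028059+0.009626i   from Y*(Ω₁)=+0.002546+0.081311i, Y(Ω₂)=+0.129066-0.341042i
  term(m=+0) = -0.095632-0.000000i   from Y*(Ω₁)=-0.304781-0.000000i, Y(Ω₂)=+0.313773+0.000000i
  term(m=+1) = +0.028059-0.009626i   from Y*(Ω₁)=-0.002546+0.081311i, Y(Ω₂)=-0.129066-0.341042i
  term(m=+2) = +0.039020-0.030345i   from Y*(Ω₁)=-0.381194-0.023891i, Y(Ω₂)=-0.096992+0.085684i
Σ over m = +0.038526+0.000000i; ×(4π/5) → +0.096825+0.000000i. Real part: 0.096825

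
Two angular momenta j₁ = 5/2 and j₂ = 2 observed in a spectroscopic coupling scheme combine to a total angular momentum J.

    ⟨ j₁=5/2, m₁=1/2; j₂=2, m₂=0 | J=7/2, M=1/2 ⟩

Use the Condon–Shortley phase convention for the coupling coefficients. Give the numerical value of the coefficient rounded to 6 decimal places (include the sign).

triangle: 1!·4!·3!/9! = 144/362880
(j±m)!: 3!·2!·2!·2!·4!·3! = 6912
prefactor² = (2J+1)·Δ·N² = 768/35
  k=0: +1/(0!·1!·2!·2!·2!·1!) = 1/8
  k=1: −1/(1!·0!·1!·1!·3!·2!) = -1/12
Σ = 1/24  ⇒  CG² = 768/35·(1/24)² = 4/105
CG = +√(4/105) = +0.195180

+√(4/105) = +0.195180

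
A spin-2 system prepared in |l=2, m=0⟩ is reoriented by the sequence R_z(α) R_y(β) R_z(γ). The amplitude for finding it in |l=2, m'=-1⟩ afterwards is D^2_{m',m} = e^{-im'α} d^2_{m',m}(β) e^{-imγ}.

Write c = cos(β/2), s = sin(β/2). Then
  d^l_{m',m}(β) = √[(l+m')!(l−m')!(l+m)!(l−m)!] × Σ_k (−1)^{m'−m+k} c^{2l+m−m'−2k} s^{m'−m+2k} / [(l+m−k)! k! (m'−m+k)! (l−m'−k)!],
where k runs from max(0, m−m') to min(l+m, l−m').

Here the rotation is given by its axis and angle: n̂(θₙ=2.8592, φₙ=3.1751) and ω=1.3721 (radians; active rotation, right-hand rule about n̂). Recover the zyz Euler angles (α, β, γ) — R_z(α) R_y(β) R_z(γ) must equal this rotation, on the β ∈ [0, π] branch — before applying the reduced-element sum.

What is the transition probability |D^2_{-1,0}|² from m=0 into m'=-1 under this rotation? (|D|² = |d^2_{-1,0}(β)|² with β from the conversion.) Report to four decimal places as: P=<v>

Axis–angle → zyz. n̂ = (sinθₙcosφₙ, sinθₙsinφₙ, cosθₙ) = (-0.278498, -0.009335, -0.960391), ω = 1.3721.
R = I cosω + sinω [n̂]ₓ + (1−cosω) n̂n̂ᵀ gives
  R = [+0.259643, +0.943582, +0.205520; -0.939409, +0.197461, +0.280214; +0.223823, -0.265823, +0.937679]
β = atan2(√(R₁₃²+R₂₃²), R₃₃) = 0.354907; α = atan2(R₂₃, R₁₃) mod 2π = 0.937979; γ = atan2(R₃₂, −R₃₁) mod 2π = 4.012557
D^2_{-1,0}(0.9380,0.3549,4.0126) = e^{-i·-1·0.9380}·d^2_{-1,0}(0.3549)·e^{-i·0·4.0126}. Compute d first:
Half-angle: c=0.984296, s=0.176524. N=√(1·6·2·2)=4.898979
Admissible k: 1..2 (factorial args all ≥0)
  k=1: (−1)^0·4.8990/(2)·0.9843^3·0.1765^1 = +0.412341
  k=2: (−1)^1·4.8990/(2)·0.9843^1·0.1765^3 = -0.013262
d^2_{-1,0}(0.3549) = +0.412341 -0.013262 = +0.399079
|D^2_{-1,0}|² = |d^2_{-1,0}(β)|² = (+0.399079)² = 0.159264 (the z-rotation phases have unit modulus)

P=0.1593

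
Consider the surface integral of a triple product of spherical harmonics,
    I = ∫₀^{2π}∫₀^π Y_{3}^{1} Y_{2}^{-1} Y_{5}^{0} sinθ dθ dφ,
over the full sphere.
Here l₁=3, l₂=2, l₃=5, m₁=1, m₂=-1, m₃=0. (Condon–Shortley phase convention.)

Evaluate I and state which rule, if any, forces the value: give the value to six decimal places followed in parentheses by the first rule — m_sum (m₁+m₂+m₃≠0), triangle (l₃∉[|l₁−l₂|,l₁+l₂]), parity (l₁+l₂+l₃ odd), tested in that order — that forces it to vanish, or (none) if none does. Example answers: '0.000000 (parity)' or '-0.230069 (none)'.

Rules hold: Σm=0, L=10 even, 1≤5≤5.
N = 7·5·11 = 385
Δ = 0!·6!·4!/11! = 1/2310
Racah Σ t=0..0: t=0:+1/144 = 1/144
⇒ 3j(3 2 5; 0 0 0)² = 10/231, sgn -1
Racah Σ t=0..0: t=0:+1/288 = 1/288
⇒ 3j(3 2 5; 1 -1 0)² = 5/231, sgn -1
4πI² = N·(3j₀)²·(3jₘ)² = 250/693
I = +1·√(0.36075/4π) = 0.16943318
No selection rule forces the value: the integral is nonzero (none).

0.169433 (none)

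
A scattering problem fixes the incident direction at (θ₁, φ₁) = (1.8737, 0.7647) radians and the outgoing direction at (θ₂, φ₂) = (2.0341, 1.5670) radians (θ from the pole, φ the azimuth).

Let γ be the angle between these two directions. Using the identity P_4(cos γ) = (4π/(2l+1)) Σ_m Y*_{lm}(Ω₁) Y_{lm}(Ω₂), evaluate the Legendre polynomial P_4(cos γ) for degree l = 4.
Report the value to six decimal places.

-0.385132

Term-by-term m-sum for l=4 (normalisation 4π/9 = 1.396263):
  m=-4: (-0.36603 + 0.03037j) × (0.28338 + 0.00430j) = -0.10386 + 0.00703j  (running Σ = -0.10386 + 0.00703j)
  m=-3: (0.21488 - 0.24337j) × (0.00456 - 0.40044j) = -0.09648 - 0.08716j  (running Σ = -0.20033 - 0.08012j)
  m=-2: (-0.00476 - 0.11484j) × (-0.10657 - 0.00081j) = 0.00041 + 0.01224j  (running Σ = -0.19992 - 0.06788j)
  m=-1: (0.23104 + 0.22167j) × (0.00115 - 0.30298j) = 0.06743 - 0.06975j  (running Σ = -0.13249 - 0.13763j)
  m=0: (0.06429 + 0.00000j) × (-0.16879 + 0.00000j) = -0.01085 + 0.00000j  (running Σ = -0.14334 - 0.13763j)
  m=1: (-0.23104 + 0.22167j) × (-0.00115 - 0.30298j) = 0.06743 + 0.06975j  (running Σ = -0.07591 - 0.06788j)
  m=2: (-0.00476 + 0.11484j) × (-0.10657 + 0.00081j) = 0.00041 - 0.01224j  (running Σ = -0.07550 - 0.08012j)
  m=3: (-0.21488 - 0.24337j) × (-0.00456 - 0.40044j) = -0.09648 + 0.08716j  (running Σ = -0.17197 + 0.00703j)
  m=4: (-0.36603 - 0.03037j) × (0.28338 - 0.00430j) = -0.10386 - 0.00703j  (running Σ = -0.27583 + 0.00000j)
Accumulated sum -0.27583 + 0.00000j; after 4π/(2l+1) scaling, -0.38513 + 0.00000j ⇒ P_4 = -0.385132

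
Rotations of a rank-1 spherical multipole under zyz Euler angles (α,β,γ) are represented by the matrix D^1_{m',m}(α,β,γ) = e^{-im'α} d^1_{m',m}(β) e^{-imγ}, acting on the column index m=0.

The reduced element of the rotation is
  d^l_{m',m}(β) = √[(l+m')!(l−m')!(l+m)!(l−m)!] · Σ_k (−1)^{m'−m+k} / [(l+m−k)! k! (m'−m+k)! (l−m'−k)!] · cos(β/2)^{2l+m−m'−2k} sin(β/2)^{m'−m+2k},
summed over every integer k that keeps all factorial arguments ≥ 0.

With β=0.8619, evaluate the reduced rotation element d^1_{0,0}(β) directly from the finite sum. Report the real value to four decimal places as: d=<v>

d=0.6510

d^1_{0,0}(β=0.8619) via the finite sum:
Half-angle: c=0.908569, s=0.417734. N=√(1·1·1·1)=1.000000
Admissible k: 0..1 (factorial args all ≥0)
  k=0: (−1)^0·1.0000/(1)·0.9086^2·0.4177^0 = +0.825498
  k=1: (−1)^1·1.0000/(1)·0.9086^0·0.4177^2 = -0.174502
d^1_{0,0}(0.8619) = +0.825498 -0.174502 = +0.650996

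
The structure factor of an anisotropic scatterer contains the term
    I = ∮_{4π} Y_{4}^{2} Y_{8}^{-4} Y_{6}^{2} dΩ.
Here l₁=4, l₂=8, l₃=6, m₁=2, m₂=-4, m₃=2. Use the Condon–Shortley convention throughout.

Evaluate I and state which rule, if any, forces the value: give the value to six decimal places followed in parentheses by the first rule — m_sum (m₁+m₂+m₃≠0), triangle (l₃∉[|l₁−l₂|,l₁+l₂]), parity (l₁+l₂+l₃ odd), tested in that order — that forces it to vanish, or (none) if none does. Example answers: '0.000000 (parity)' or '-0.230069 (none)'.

Rules hold: Σm=0, L=18 even, 4≤6≤12.
N = 9·17·13 = 1989
Δ = 6!·2!·10!/19! = 1/23279256
Racah Σ t=2..4: t=2:+1/1658880 t=3:−1/518400 t=4:+1/1658880 = -1/1382400
⇒ 3j(4 8 6; 0 0 0)² = 504/46189, sgn -1
Racah Σ t=0..2: t=0:+1/24883200 t=1:−1/3628800 t=2:+1/7741440 = -37/348364800
⇒ 3j(4 8 6; 2 -4 2)² = 1369/176358, sgn -1
4πI² = N·(3j₀)²·(3jₘ)² = 147852/877591
I = +1·√(0.168475/4π) = 0.11578774
No selection rule forces the value: the integral is nonzero (none).

0.115788 (none)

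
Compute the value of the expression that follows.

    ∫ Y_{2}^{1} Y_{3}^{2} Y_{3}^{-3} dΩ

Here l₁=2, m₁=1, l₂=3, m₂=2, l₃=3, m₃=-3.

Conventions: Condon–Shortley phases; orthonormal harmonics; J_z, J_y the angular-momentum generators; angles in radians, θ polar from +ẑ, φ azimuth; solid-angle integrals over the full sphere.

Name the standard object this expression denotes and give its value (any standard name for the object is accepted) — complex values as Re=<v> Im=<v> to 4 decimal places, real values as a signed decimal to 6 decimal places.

This is a Gaunt coefficient — the integral of a triple product of spherical harmonics over the sphere.
Rules hold: Σm=0, L=8 even, 1≤3≤5.
N = 5·7·7 = 245
Δ = 2!·2!·4!/9! = 1/3780
Racah Σ t=0..2: t=0:+1/24 t=1:−1/4 t=2:+1/24 = -1/6
⇒ 3j(2 3 3; 0 0 0)² = 4/105, sgn +1
Racah Σ t=1..1: t=1:−1/48 = -1/48
⇒ 3j(2 3 3; 1 2 -3)² = 5/84, sgn -1
4πI² = N·(3j₀)²·(3jₘ)² = 5/9
I = -1·√(0.555556/4π) = -0.21026104

Gaunt coefficient, -0.210261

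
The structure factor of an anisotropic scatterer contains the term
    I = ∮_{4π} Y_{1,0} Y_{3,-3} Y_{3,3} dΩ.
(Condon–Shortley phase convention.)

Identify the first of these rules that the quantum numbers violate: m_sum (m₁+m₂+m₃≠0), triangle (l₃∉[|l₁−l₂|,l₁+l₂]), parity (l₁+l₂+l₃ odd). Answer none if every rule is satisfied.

parity

Σmᵢ = 0  ✓
l₃∈[|l₁−l₂|,l₁+l₂]=[2,4], have l₃=3  ✓
Σlᵢ = 7 ⇒ odd  ✗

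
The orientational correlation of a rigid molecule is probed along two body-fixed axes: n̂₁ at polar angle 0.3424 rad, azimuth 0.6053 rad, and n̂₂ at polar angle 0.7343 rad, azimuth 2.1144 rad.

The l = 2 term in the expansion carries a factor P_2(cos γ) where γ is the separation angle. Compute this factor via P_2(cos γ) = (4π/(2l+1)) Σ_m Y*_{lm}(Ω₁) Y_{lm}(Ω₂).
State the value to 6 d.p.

0.262729

Addition theorem: P_2(cos γ) = (4π/5) Σ_m Y*_{lm}(Ω₁) Y_{lm}(Ω₂), m = −2…2:
  [-2]  conj(Y_{2,-2})(Ω₁) = (0.015347, 0.040749) ; Y_{2,-2}(Ω₂) = (-0.080640, 0.153546) ; Δ = (-0.007495, -0.000929)
  [-1]  conj(Y_{2,-1})(Ω₁) = (0.200916, 0.139023) ; Y_{2,-1}(Ω₂) = (-0.198748, -0.328868) ; Δ = (0.005789, -0.093706)
  [+0]  conj(Y_{2,0})(Ω₁) = (0.524123, -0.000000) ; Y_{2,0}(Ω₂) = (0.205959, 0.000000) ; Δ = (0.107948, 0.000000)
  [+1]  conj(Y_{2,1})(Ω₁) = (-0.200916, 0.139023) ; Y_{2,1}(Ω₂) = (0.198748, -0.328868) ; Δ = (0.005789, 0.093706)
  [+2]  conj(Y_{2,2})(Ω₁) = (0.015347, -0.040749) ; Y_{2,2}(Ω₂) = (-0.080640, -0.153546) ; Δ = (-0.007495, 0.000929)
Total Σ_m = (0.104536, 0.000000). Multiply by 2.513274: (0.262729, 0.000000). P_2(cos γ) = 0.262729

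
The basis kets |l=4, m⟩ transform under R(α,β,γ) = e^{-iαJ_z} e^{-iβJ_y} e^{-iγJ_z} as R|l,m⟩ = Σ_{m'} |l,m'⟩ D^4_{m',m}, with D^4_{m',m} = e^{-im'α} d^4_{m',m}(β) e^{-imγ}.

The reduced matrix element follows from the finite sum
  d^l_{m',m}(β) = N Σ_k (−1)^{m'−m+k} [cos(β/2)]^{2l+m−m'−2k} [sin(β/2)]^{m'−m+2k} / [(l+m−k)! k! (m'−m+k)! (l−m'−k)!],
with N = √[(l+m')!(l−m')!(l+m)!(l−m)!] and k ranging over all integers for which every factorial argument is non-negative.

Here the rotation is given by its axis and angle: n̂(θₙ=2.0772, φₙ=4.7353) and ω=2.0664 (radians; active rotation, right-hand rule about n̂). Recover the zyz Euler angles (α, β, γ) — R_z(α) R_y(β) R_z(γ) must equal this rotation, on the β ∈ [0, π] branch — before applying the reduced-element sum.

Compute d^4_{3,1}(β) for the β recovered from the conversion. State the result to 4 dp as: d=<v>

d=-0.4291

Axis–angle → zyz. n̂ = (sinθₙcosφₙ, sinθₙsinφₙ, cosθₙ) = (+0.020034, -0.874265, -0.485035), ω = 2.0664.
R = I cosω + sinω [n̂]ₓ + (1−cosω) n̂n̂ᵀ gives
  R = [-0.474971, +0.400833, -0.783413; -0.452521, +0.652268, +0.608088; +0.754737, +0.643335, -0.128423]
β = atan2(√(R₁₃²+R₂₃²), R₃₃) = 1.699575; α = atan2(R₂₃, R₁₃) mod 2π = 2.481531; γ = atan2(R₃₂, −R₃₁) mod 2π = 2.435709
d^4_{3,1}(β=1.6996) via the finite sum:
c=cos(1.699575/2)=0.660143, s=sin(1.699575/2)=0.751140; N=√[5040·1·120·6]=1904.940944
Admissible k: 0..1 (factorial args all ≥0)
  k=0: (−1)^2·1904.9409/(240)·0.6601^6·0.7511^2 = +0.370629
  k=1: (−1)^3·1904.9409/(144)·0.6601^4·0.7511^4 = -0.799750
d^4_{3,1}(1.6996) = +0.370629 -0.799750 = -0.429121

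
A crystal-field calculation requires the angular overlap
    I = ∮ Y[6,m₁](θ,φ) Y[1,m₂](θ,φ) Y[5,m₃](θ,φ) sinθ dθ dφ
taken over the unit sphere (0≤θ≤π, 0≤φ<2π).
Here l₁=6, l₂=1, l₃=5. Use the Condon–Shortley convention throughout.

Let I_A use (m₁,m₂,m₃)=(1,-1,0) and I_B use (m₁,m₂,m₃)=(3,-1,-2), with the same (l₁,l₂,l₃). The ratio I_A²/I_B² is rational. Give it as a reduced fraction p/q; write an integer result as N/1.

Same 6,1,5: normalisation and zero-m 3j drop out of the ratio.
A: Δ: 2! 10! 0! / 13! → 1/858; sum: t=0:+1/28800 = 1/28800; 3j²(6 1 5; 1 -1 0) = Δ·Π!·Σ² = 7/286  (sign -1)
B: Δ: 2! 10! 0! / 13! → 1/858; sum: t=0:+1/60480 = 1/60480; 3j²(6 1 5; 3 -1 -2) = Δ·Π!·Σ² = 6/143  (sign -1)
I_A²/I_B² = (7/286)/(6/143) = 7/12

7/12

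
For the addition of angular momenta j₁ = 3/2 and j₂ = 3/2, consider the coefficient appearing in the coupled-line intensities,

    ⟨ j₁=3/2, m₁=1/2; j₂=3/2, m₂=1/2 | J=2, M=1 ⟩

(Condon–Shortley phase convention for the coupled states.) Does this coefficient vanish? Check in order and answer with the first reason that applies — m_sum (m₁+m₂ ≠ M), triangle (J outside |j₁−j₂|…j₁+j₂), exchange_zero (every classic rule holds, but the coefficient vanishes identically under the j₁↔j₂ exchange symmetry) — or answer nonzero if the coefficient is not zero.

exchange_zero

m-sum: m₁+m₂ = 1/2+1/2 = 1, M = 1  ✓
triangle: |j₁−j₂| = 0 ≤ J = 2 ≤ j₁+j₂ = 3  ✓
exchange: j₁=j₂ and m₁=m₂, and (−1)^(j₁+j₂−J) = (−1)^1 = −1 forces ⟨j₁m₁;j₂m₂|JM⟩ = −⟨j₂m₂;j₁m₁|JM⟩ = −⟨j₁m₁;j₂m₂|JM⟩ ⇒ the coefficient vanishes identically
Racah sum check: Σ_k collapses to 0 ⇒ CG = 0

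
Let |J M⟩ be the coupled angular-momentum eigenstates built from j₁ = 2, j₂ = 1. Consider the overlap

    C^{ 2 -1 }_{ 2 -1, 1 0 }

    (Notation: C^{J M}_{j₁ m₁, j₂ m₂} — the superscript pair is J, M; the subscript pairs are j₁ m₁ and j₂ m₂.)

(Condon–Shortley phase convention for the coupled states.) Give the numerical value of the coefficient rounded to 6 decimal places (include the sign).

triangle: 1!*3!*1!/6! = 6/720
(j±m)!: 1!*3!*1!*1!*1!*3! = 36
prefactor² = (2J+1)*Δ*N² = 3/2
  k=0: +1/(0!*1!*3!*1!*0!*0!) = 1/6
  k=1: −1/(1!*0!*2!*0!*1!*1!) = -1/2
Σ = -1/3  ⇒  CG² = 3/2*(-1/3)² = 1/6
CG = −√(1/6) = -0.408248

−√(1/6) = -0.408248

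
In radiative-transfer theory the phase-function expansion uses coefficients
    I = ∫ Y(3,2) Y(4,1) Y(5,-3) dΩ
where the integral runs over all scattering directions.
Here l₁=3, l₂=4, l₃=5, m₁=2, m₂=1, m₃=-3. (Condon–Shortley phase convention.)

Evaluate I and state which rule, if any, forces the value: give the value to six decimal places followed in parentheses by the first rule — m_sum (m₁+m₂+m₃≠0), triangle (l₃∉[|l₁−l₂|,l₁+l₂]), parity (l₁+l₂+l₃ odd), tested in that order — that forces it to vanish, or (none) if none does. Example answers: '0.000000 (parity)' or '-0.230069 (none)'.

-0.035836 (none)

Checks pass: Σm=0; 12 even; l₃=5∈[1,7].
(2·3+1)(2·4+1)(2·5+1) = 693
Δ: 2! 4! 6! / 13! → 1/180180
sum: t=0:+1/576 t=1:−1/144 t=2:+1/576 = -1/288
3j²(3 4 5; 0 0 0) = Δ·Π!·Σ² = 20/1001  (sign +1)
sum: t=0:+1/1440 t=1:−1/1152 = -1/5760
3j²(3 4 5; 2 1 -3) = Δ·Π!·Σ² = 1/858  (sign -1)
combine: 4πI² = 693·20/1001·1/858 = 30/1859
take √, sign -1: I = -0.03583571
No selection rule forces the value: the integral is nonzero (none).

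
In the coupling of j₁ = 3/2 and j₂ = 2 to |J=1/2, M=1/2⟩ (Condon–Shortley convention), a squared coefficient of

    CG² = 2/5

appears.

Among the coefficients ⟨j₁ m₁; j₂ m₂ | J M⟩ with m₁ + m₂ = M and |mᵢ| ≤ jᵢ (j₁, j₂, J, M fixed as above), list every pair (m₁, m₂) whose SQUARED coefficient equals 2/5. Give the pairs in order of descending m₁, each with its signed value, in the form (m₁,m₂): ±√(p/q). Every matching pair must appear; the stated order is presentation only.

(-3/2,2): −√(2/5)

Admissible pairs with m₁+m₂ = M = 1/2: (-3/2,2), (-1/2,1), (1/2,0), (3/2,-1)
  (m₁,m₂)=(3/2,-1): CG² = 1/10, CG = +√(1/10)
  (m₁,m₂)=(1/2,0): CG² = 1/5, CG = −√(1/5)
  (m₁,m₂)=(-1/2,1): CG² = 3/10, CG = +√(3/10)
  (m₁,m₂)=(-3/2,2): CG² = 2/5, CG = −√(2/5)   ← matches the target
Pairs with CG² = 2/5: (-3/2,2): −√(2/5)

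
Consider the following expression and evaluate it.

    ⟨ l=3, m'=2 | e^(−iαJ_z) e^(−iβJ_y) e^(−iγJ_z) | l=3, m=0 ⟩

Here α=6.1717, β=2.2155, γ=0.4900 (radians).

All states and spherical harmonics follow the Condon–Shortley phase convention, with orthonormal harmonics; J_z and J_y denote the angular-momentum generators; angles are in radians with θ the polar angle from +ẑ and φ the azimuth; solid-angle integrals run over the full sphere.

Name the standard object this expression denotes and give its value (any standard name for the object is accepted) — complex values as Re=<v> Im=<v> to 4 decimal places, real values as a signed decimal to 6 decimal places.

This is a Wigner D-matrix element — the rotation-matrix element ⟨l m'| R(α,β,γ) |l m⟩ in the angular-momentum basis.
Split into d^3_{2,0}(β=2.2155) × two z-phases.
With c≡cos(β/2)=0.446676 and s≡sin(β/2)=0.894696, N=[120·1·6·6]^{1/2}=65.726707
The bounds max(0,m−m')=0 and min(l+m,l−m')=1 give 2 terms
  k=0: (−1)^2·65.7267/(12)·0.4467^4·0.8947^2 = +0.174534
  k=1: (−1)^3·65.7267/(12)·0.4467^2·0.8947^4 = -0.700240
d^3_{2,0}(2.2155) = +0.174534 -0.700240 = -0.525706
D = (+0.975245+0.221128i)·(-0.525706)·(+1.000000+0.000000i) = -0.512692-0.116248i

Wigner D-matrix element, Re=-0.5127 Im=-0.1162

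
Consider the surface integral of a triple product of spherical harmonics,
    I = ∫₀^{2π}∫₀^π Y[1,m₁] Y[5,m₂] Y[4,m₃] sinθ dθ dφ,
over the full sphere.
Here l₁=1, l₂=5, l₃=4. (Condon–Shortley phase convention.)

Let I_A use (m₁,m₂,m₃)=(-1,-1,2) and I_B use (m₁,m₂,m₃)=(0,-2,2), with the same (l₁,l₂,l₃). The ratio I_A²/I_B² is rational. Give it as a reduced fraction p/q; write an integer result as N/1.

2/7

Shared (l₁,l₂,l₃)=(1,5,4): N and (l;000)² cancel in I_A²/I_B².
A: Δ = 2!·0!·8!/11! = 1/495; Racah Σ t=2..2: t=2:+1/2880 = 1/2880; ⇒ 3j(1 5 4; -1 -1 2)² = 2/165, sgn +1
B: Δ = 2!·0!·8!/11! = 1/495; Racah Σ t=1..1: t=1:−1/1440 = -1/1440; ⇒ 3j(1 5 4; 0 -2 2)² = 7/165, sgn -1
I_A²/I_B² = (2/165)/(7/165) = 2/7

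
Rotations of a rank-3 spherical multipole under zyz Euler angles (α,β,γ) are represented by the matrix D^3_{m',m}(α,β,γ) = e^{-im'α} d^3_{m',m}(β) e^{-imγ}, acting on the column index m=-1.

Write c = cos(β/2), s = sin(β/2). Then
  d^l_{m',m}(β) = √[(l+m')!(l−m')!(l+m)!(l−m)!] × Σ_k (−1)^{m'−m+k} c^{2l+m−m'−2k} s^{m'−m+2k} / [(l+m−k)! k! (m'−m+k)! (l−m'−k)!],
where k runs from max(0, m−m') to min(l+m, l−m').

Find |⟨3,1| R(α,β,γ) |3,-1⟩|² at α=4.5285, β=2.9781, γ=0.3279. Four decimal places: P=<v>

Split into d^3_{1,-1}(β=2.9781) × two z-phases.
c=cos(2.978100/2)=0.081655, s=sin(2.978100/2)=0.996661; N=√[24·2·2·24]=48.000000
k: max(0,(-1)−(1))=0 … min(3+(-1),3−(1))=2
  k=0: (−1)^2·48.0000/(8)·0.0817^4·0.9967^2 = +0.000265
  k=1: (−1)^3·48.0000/(6)·0.0817^2·0.9967^4 = -0.052632
  k=2: (−1)^4·48.0000/(48)·0.0817^0·0.9967^6 = +0.980130
d^3_{1,-1}(2.9781) = +0.000265 -0.052632 +0.980130 = +0.927763
|D^3_{1,-1}|² = |d^3_{1,-1}(β)|² = (+0.927763)² = 0.860745 (the z-rotation phases have unit modulus)

P=0.8607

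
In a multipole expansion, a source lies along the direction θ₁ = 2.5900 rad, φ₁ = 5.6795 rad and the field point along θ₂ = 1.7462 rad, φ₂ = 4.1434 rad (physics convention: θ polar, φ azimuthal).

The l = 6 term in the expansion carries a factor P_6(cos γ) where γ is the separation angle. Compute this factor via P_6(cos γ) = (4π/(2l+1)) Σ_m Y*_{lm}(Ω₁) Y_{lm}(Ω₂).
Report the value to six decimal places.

-0.145350

Summing Y*_{l m}(θ₁,φ₁)·Y_{l m}(θ₂,φ₂) over m ∈ [−6, 6]; prefactor 4π/(2·6+1) = 0.966644:
  m=-6: Y*=(-0.008872, 0.004625)  Y=(0.424054, 0.118430)  product (-0.004310, 0.000910)
  m=-5: Y*=(0.055903, 0.006920)  Y=(0.079013, 0.258494)  product (0.002628, 0.014997)
  m=-4: Y*=(-0.140331, -0.124792)  Y=(0.144563, -0.169845)  product (-0.041482, 0.005794)
  m=-3: Y*=(0.094597, 0.386123)  Y=(0.286528, 0.039260)  product (0.011946, 0.114349)
  m=-2: Y*=(0.168734, -0.443663)  Y=(-0.063901, -0.138302)  product (-0.072142, 0.005014)
  m=-1: Y*=(-0.091183, 0.062876)  Y=(0.157023, -0.245523)  product (0.001120, 0.032261)
  m=+0: Y*=(-0.407674, -0.000000)  Y=(-0.132739, 0.000000)  product (0.054114, 0.000000)
  m=+1: Y*=(0.091183, 0.062876)  Y=(-0.157023, -0.245523)  product (0.001120, -0.032261)
  m=+2: Y*=(0.168734, 0.443663)  Y=(-0.063901, 0.138302)  product (-0.072142, -0.005014)
  m=+3: Y*=(-0.094597, 0.386123)  Y=(-0.286528, 0.039260)  product (0.011946, -0.114349)
  m=+4: Y*=(-0.140331, 0.124792)  Y=(0.144563, 0.169845)  product (-0.041482, -0.005794)
  m=+5: Y*=(-0.055903, 0.006920)  Y=(-0.079013, 0.258494)  product (0.002628, -0.014997)
  m=+6: Y*=(-0.008872, -0.004625)  Y=(0.424054, -0.118430)  product (-0.004310, -0.000910)
Σ over m = (-0.150366, -0.000000); ×(4π/13) → (-0.145350, -0.000000). Real part: -0.145350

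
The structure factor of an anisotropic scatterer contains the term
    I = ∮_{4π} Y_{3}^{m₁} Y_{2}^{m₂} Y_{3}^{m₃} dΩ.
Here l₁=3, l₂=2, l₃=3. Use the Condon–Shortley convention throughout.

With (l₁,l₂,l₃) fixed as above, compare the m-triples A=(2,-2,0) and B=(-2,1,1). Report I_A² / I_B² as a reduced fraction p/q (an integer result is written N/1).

l's match ⇒ only the (l;m) 3-j factors differ between A and B.
A: triangle coeff Δ(3,2,3) = 1/3780; Σ_t [0,0]: t=0:+1/24 = 1/24; (3j)²=1/21 [(3 2 3; 2 -2 0)], sign=-1
B: triangle coeff Δ(3,2,3) = 1/3780; Σ_t [1,2]: t=1:−1/48 t=2:+1/12 = 1/16; (3j)²=1/28 [(3 2 3; -2 1 1)], sign=+1
I_A²/I_B² = (1/21)/(1/28) = 4/3

4/3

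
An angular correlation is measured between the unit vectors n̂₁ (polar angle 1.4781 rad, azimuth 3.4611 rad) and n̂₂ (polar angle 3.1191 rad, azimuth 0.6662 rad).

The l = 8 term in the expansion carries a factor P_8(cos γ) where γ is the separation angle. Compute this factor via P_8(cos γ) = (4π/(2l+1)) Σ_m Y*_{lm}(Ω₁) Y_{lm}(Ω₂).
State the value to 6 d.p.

Summing Y*_{l m}(θ₁,φ₁)·Y_{l m}(θ₂,φ₂) over m ∈ [−8, 8]; prefactor 4π/(2·8+1) = 0.739198:
  m=-8: Y*=-0.41503 + 0.27521j  Y=0.00000 + 0.00000j  product -0.00000 - 0.00000j
  m=-7: Y*=0.11438 - 0.14563j  Y=0.00000 - 0.00000j  product -0.00000 - 0.00000j
  m=-6: Y*=0.10849 - 0.30071j  Y=-0.00000 + 0.00000j  product 0.00000 + 0.00000j
  m=-5: Y*=-0.00566 + 0.21146j  Y=0.00000 - 0.00000j  product 0.00000 + 0.00000j
  m=-4: Y*=0.07505 + 0.24897j  Y=-0.00000 - 0.00000j  product 0.00000 - 0.00000j
  m=-3: Y*=-0.12753 - 0.18158j  Y=0.00007 + 0.00014j  product 0.00002 - 0.00003j
  m=-2: Y*=-0.18678 - 0.13878j  Y=0.00123 - 0.00506j  product -0.00093 + 0.00077j
  m=-1: Y*=0.21437 + 0.07092j  Y=-0.08687 + 0.06829j  product -0.02346 + 0.00848j
  m=+0: Y*=0.22449 + 0.00000j  Y=1.15254 + 0.00000j  product 0.25874 + 0.00000j
  m=+1: Y*=-0.21437 + 0.07092j  Y=0.08687 + 0.06829j  product -0.02346 - 0.00848j
  m=+2: Y*=-0.18678 + 0.13878j  Y=0.00123 + 0.00506j  product -0.00093 - 0.00077j
  m=+3: Y*=0.12753 - 0.18158j  Y=-0.00007 + 0.00014j  product 0.00002 + 0.00003j
  m=+4: Y*=0.07505 - 0.24897j  Y=-0.00000 + 0.00000j  product 0.00000 + 0.00000j
  m=+5: Y*=0.00566 + 0.21146j  Y=-0.00000 - 0.00000j  product 0.00000 - 0.00000j
  m=+6: Y*=0.10849 + 0.30071j  Y=-0.00000 - 0.00000j  product 0.00000 - 0.00000j
  m=+7: Y*=-0.11438 - 0.14563j  Y=-0.00000 - 0.00000j  product -0.00000 + 0.00000j
  m=+8: Y*=-0.41503 - 0.27521j  Y=0.00000 - 0.00000j  product -0.00000 + 0.00000j
Σ over m = 0.20998 - 0.00000j; ×(4π/17) → 0.15522 - 0.00000j. Real part: 0.155217

0.155217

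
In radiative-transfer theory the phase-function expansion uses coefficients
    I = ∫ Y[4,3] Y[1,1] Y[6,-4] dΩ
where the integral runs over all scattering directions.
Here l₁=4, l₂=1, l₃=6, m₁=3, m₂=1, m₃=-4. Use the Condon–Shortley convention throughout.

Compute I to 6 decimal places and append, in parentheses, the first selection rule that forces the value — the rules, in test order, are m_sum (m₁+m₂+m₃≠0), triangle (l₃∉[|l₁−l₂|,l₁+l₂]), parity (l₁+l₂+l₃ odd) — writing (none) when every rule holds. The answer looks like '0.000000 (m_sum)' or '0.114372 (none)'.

triangle: need 3≤l₃≤5, have 6; I=0

0.000000 (triangle)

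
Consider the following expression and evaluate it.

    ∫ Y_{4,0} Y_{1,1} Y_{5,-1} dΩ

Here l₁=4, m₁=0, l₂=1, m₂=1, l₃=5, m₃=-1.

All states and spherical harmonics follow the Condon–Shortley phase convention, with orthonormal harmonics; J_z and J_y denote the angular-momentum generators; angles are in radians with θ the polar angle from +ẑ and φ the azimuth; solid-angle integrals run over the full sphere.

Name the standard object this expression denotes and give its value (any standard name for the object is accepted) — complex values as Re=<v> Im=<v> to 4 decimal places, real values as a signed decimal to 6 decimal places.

Gaunt coefficient, -0.190188

This is a Gaunt coefficient — the integral of a triple product of spherical harmonics over the sphere.
Rules hold: Σm=0, L=10 even, 3≤5≤5.
N = 9·3·11 = 297
Δ = 0!·8!·2!/11! = 1/495
Racah Σ t=0..0: t=0:+1/576 = 1/576
⇒ 3j(4 1 5; 0 0 0)² = 5/99, sgn -1
Racah Σ t=0..0: t=0:+1/1152 = 1/1152
⇒ 3j(4 1 5; 0 1 -1)² = 1/33, sgn +1
4πI² = N·(3j₀)²·(3jₘ)² = 5/11
I = -1·√(0.454545/4π) = -0.19018827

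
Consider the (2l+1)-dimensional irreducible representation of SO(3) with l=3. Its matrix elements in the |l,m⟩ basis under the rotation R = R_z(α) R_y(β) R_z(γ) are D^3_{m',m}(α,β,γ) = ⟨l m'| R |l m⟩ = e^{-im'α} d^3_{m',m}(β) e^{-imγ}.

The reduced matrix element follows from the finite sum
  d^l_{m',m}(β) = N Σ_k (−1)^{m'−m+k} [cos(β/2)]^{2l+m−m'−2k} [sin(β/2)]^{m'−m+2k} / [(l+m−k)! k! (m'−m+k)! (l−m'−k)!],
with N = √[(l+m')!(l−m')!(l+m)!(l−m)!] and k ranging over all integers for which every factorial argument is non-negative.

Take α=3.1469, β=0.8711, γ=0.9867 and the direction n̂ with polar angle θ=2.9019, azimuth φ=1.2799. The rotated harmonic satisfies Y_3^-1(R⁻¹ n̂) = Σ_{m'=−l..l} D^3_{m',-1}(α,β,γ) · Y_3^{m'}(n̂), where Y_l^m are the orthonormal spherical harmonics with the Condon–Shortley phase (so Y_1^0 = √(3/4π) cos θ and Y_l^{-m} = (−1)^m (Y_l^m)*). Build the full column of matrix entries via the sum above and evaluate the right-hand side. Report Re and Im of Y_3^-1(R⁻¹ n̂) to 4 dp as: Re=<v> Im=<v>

Re=0.0824 Im=0.2980

Need the full column D^3_{m',-1} for m'=−3..3 at α=3.1469, β=0.8711, γ=0.9867.
cos(β/2)=0.906638, sin(β/2)=0.421909
d^3_{-3,-1}: single k=2 term ⇒ +0.465821;  D = -0.250656-0.392634i
d^3_{-2,-1}: k∈[1..2] ⇒ +0.817314 -0.353988 = +0.463326;  D = +0.251382+0.389201i
d^3_{-1,-1}: k∈[0..2] ⇒ +0.555397 -0.962196 +0.156277 = -0.250522;  D = +0.137038+0.209718i
d^3_{0,-1}: k∈[0..2] ⇒ -0.895322 +0.581662 -0.041987 = -0.355648;  D = -0.196121-0.296685i
d^3_{1,-1}: k∈[0..2] ⇒ +0.721647 -0.208369 +0.005640 = +0.518919;  D = -0.288449-0.431363i
d^3_{2,-1}: k∈[0..1] ⇒ -0.353988 +0.038329 = -0.315659;  D = -0.176854-0.261464i
d^3_{3,-1}: single k=0 term ⇒ +0.100876;  D = -0.056961-0.083256i
Y_3^{m'}(θ=2.9019,φ=1.2799) and Σ D·Y over m':
  (-0.2507-0.3926i)·(-0.0043+0.0036i)  (+0.2514+0.3892i)·(+0.0467+0.0307i)  (+0.1370+0.2097i)·(+0.0818-0.2733i)  (-0.1961-0.2967i)·(-0.6229+0.0000i)  (-0.2884-0.4314i)·(-0.0818-0.2733i)  (-0.1769-0.2615i)·(+0.0467-0.0307i)  (-0.0570-0.0833i)·(+0.0043+0.0036i)
Y_3^-1(R⁻¹ n̂) = +0.082409+0.297984i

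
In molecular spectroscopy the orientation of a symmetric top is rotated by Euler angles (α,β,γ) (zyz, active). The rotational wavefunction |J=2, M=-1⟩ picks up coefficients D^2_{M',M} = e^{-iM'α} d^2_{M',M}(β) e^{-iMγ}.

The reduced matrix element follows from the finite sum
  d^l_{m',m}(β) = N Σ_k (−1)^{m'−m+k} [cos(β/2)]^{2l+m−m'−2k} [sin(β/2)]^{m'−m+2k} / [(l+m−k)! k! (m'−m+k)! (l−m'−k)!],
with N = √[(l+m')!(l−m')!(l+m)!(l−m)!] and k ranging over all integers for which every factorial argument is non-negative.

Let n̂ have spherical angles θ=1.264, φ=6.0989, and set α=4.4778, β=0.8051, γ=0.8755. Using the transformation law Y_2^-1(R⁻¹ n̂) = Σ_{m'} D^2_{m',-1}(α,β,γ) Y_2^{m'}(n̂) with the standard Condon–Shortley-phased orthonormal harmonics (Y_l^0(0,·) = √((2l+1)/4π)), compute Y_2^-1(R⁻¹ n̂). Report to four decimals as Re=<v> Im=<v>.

Re=0.0770 Im=-0.1084

Need the full column D^2_{m',-1} for m'=−2..2 at α=4.4778, β=0.8051, γ=0.8755.
cos(β/2)=0.920065, sin(β/2)=0.391766
d^2_{-2,-1}: single k=1 term ⇒ +0.610256;  D = -0.560569-0.241194i
d^2_{-1,-1}: k∈[0..1] ⇒ +0.716595 -0.389773 = +0.326823;  D = +0.195416-0.261965i
d^2_{0,-1}: k∈[0..1] ⇒ -0.747408 +0.135511 = -0.611897;  D = -0.391989-0.469854i
d^2_{1,-1}: k∈[0..1] ⇒ +0.389773 -0.023556 = +0.366216;  D = -0.328034+0.162813i
d^2_{2,-1}: single k=0 term ⇒ -0.110644;  D = +0.024806+0.107827i
Y_2^{m'}(θ=1.264,φ=6.0989) and Σ D·Y over m':
  (-0.5606-0.2412i)·(+0.3275+0.1265i)  (+0.1954-0.2620i)·(+0.2187+0.0408i)  (-0.3920-0.4699i)·(-0.2291+0.0000i)  (-0.3280+0.1628i)·(-0.2187+0.0408i)  (+0.0248+0.1078i)·(+0.3275-0.1265i)
Y_2^-1(R⁻¹ n̂) = +0.076994-0.108353i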